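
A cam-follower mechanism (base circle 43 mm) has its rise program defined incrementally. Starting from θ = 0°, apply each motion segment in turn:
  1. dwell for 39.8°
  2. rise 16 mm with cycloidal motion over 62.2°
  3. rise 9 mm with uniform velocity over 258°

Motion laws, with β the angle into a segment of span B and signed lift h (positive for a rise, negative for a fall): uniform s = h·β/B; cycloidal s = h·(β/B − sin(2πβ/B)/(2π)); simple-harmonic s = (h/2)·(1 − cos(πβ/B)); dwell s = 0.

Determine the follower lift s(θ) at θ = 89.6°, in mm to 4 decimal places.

seg 1 [0°–39.8°] dwell: s stays 0.0000
seg 2 [39.8°–102°] cycloidal, h=16: θ=89.6° here. β=49.8, B=62.2. 16·(0.8006 − sin(2π·0.8006)/(2π)) = 15.2289 → s = 15.2289

15.2289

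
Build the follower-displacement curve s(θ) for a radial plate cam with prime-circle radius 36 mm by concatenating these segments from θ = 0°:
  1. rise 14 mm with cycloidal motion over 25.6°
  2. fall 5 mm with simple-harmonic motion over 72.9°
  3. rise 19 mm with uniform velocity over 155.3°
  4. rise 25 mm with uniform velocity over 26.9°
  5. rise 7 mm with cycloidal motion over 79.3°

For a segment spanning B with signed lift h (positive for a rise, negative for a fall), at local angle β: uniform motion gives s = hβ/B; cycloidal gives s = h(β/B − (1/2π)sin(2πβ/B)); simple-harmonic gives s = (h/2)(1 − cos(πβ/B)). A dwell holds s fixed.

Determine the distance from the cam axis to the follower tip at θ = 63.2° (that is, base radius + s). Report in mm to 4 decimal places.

seg 1 [0°–25.6°] cycloidal, h=14: full span → s += 14 → s = 14.0000
seg 2 [25.6°–98.5°] simple-harmonic, h=-5: θ=63.2° here. β=37.6, B=72.9. -5/2·(1 − cos(π·0.5158)) = -2.6238 → s = 11.3762
radial distance = base radius + s = 36 + 11.3762 = 47.3762

47.3762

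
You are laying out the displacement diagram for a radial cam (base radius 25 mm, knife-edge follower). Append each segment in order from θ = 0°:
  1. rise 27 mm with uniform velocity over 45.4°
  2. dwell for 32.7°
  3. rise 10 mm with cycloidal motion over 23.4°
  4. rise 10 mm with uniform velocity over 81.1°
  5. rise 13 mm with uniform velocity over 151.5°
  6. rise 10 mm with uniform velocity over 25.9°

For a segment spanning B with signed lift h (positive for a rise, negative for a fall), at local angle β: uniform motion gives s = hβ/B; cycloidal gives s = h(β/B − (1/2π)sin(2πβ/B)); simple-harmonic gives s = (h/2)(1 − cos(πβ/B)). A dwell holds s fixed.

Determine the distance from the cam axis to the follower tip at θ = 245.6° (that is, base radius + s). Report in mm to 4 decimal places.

seg 1 [0°–45.4°] uniform, h=27: full span → s += 27 → s = 27.0000
seg 2 [45.4°–78.1°] dwell: s stays 27.0000
seg 3 [78.1°–101.5°] cycloidal, h=10: full span → s += 10 → s = 37.0000
seg 4 [101.5°–182.6°] uniform, h=10: full span → s += 10 → s = 47.0000
seg 5 [182.6°–334.1°] uniform, h=13: θ=245.6° here. β=63, B=151.5. 13·63/151.5 = 5.4059 → s = 52.4059
radial distance = base radius + s = 25 + 52.4059 = 77.4059

77.4059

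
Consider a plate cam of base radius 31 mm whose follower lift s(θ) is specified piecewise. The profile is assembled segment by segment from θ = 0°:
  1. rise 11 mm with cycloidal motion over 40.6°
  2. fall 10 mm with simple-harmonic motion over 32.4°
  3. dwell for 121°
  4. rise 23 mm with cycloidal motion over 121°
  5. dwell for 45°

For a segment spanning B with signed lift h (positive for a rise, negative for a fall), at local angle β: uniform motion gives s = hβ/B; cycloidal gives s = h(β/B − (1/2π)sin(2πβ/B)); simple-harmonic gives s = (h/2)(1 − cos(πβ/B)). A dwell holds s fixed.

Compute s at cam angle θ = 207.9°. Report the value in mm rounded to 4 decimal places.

seg 1 [0°–40.6°] cycloidal, h=11: full span → s += 11 → s = 11.0000
seg 2 [40.6°–73°] simple-harmonic, h=-10: full span → s += -10 → s = 1.0000
seg 3 [73°–194°] dwell: s stays 1.0000
seg 4 [194°–315°] cycloidal, h=23: θ=207.9° here. β=13.9, B=121. 23·(0.1149 − sin(2π·0.1149)/(2π)) = 0.2235 → s = 1.2235

1.2235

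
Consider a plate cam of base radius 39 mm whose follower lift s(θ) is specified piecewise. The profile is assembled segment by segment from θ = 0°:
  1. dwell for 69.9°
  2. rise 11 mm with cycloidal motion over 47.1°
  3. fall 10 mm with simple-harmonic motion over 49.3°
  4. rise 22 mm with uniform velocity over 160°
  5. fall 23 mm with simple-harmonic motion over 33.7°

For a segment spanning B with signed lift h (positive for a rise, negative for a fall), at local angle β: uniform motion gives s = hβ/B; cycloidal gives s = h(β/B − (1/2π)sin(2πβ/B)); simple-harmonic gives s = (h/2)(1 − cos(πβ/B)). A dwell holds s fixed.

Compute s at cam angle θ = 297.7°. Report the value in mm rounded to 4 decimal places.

seg 1 [0°–69.9°] dwell: s stays 0.0000
seg 2 [69.9°–117°] cycloidal, h=11: full span → s += 11 → s = 11.0000
seg 3 [117°–166.3°] simple-harmonic, h=-10: full span → s += -10 → s = 1.0000
seg 4 [166.3°–326.3°] uniform, h=22: θ=297.7° here. β=131.4, B=160. 22·131.4/160 = 18.0675 → s = 19.0675

19.0675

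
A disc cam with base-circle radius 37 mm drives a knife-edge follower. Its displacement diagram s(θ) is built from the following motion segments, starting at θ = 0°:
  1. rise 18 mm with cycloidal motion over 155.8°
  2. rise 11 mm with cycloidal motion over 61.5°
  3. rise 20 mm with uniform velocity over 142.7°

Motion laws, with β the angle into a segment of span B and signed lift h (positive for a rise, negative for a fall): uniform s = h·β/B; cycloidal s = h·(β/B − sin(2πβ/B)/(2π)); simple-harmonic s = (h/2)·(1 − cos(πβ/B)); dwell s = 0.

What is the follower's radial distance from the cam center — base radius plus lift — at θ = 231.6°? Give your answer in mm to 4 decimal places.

seg 1 [0°–155.8°] cycloidal, h=18: full span → s += 18 → s = 18.0000
seg 2 [155.8°–217.3°] cycloidal, h=11: full span → s += 11 → s = 29.0000
seg 3 [217.3°–360°] uniform, h=20: θ=231.6° here. β=14.3, B=142.7. 20·14.3/142.7 = 2.0042 → s = 31.0042
radial distance = base radius + s = 37 + 31.0042 = 68.0042

68.0042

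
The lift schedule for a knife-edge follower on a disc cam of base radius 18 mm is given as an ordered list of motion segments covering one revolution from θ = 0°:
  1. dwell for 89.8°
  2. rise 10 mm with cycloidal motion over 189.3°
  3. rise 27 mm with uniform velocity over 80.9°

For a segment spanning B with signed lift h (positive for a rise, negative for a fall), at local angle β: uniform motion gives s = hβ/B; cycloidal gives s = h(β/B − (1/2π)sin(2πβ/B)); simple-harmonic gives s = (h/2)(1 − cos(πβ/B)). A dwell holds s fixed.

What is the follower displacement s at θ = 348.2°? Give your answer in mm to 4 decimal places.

seg 1 [0°–89.8°] dwell: s stays 0.0000
seg 2 [89.8°–279.1°] cycloidal, h=10: full span → s += 10 → s = 10.0000
seg 3 [279.1°–360°] uniform, h=27: θ=348.2° here. β=69.1, B=80.9. 27·69.1/80.9 = 23.0618 → s = 33.0618

33.0618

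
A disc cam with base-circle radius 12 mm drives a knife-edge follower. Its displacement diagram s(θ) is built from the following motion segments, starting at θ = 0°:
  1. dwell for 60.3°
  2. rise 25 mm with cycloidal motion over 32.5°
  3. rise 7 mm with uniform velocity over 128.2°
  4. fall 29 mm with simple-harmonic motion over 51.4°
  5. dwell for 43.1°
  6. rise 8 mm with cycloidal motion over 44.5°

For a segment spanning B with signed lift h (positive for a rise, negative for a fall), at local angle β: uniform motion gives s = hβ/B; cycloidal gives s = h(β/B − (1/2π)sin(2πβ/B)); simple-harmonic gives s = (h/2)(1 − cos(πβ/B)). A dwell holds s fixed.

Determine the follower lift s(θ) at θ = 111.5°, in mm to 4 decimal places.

seg 1 [0°–60.3°] dwell: s stays 0.0000
seg 2 [60.3°–92.8°] cycloidal, h=25: full span → s += 25 → s = 25.0000
seg 3 [92.8°–221°] uniform, h=7: θ=111.5° here. β=18.7, B=128.2. 7·18.7/128.2 = 1.0211 → s = 26.0211

26.0211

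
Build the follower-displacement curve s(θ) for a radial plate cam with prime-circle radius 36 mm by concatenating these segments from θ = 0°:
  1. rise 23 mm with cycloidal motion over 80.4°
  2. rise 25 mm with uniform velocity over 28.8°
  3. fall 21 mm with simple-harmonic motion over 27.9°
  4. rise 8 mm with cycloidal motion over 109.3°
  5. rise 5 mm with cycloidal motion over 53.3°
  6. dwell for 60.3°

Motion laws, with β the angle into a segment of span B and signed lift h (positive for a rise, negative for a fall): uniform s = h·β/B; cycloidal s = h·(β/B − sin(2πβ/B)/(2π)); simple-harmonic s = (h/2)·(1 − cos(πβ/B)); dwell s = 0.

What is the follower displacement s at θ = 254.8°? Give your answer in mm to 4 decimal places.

seg 1 [0°–80.4°] cycloidal, h=23: full span → s += 23 → s = 23.0000
seg 2 [80.4°–109.2°] uniform, h=25: full span → s += 25 → s = 48.0000
seg 3 [109.2°–137.1°] simple-harmonic, h=-21: full span → s += -21 → s = 27.0000
seg 4 [137.1°–246.4°] cycloidal, h=8: full span → s += 8 → s = 35.0000
seg 5 [246.4°–299.7°] cycloidal, h=5: θ=254.8° here. β=8.4, B=53.3. 5·(0.1576 − sin(2π·0.1576)/(2π)) = 0.1226 → s = 35.1226

35.1226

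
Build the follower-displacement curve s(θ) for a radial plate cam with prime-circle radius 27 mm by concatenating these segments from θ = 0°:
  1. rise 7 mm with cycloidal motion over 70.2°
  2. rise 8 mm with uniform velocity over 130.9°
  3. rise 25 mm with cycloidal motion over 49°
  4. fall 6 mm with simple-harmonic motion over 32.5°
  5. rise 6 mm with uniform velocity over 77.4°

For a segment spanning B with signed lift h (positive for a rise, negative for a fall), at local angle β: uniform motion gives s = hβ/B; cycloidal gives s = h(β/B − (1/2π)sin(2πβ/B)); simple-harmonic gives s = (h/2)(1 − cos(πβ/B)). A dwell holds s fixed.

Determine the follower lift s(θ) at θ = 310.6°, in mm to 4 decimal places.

seg 1 [0°–70.2°] cycloidal, h=7: full span → s += 7 → s = 7.0000
seg 2 [70.2°–201.1°] uniform, h=8: full span → s += 8 → s = 15.0000
seg 3 [201.1°–250.1°] cycloidal, h=25: full span → s += 25 → s = 40.0000
seg 4 [250.1°–282.6°] simple-harmonic, h=-6: full span → s += -6 → s = 34.0000
seg 5 [282.6°–360°] uniform, h=6: θ=310.6° here. β=28, B=77.4. 6·28/77.4 = 2.1705 → s = 36.1705

36.1705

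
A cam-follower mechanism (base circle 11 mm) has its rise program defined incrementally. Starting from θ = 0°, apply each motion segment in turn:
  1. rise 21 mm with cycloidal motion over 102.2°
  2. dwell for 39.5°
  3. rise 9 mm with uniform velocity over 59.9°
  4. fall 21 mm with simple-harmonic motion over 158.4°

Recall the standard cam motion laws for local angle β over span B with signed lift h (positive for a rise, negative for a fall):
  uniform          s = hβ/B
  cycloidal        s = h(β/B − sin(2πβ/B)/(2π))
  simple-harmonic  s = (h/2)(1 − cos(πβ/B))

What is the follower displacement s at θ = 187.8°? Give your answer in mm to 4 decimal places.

seg 1 [0°–102.2°] cycloidal, h=21: full span → s += 21 → s = 21.0000
seg 2 [102.2°–141.7°] dwell: s stays 21.0000
seg 3 [141.7°–201.6°] uniform, h=9: θ=187.8° here. β=46.1, B=59.9. 9·46.1/59.9 = 6.9265 → s = 27.9265

27.9265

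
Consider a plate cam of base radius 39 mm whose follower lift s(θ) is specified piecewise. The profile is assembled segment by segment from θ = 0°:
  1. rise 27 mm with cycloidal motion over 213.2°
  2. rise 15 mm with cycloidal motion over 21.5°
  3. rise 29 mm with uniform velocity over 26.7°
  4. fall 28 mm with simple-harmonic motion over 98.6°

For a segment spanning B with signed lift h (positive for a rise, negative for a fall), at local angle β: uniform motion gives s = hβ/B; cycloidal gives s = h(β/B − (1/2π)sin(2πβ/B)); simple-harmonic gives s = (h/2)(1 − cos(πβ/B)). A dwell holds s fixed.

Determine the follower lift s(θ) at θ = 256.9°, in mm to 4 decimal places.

seg 1 [0°–213.2°] cycloidal, h=27: full span → s += 27 → s = 27.0000
seg 2 [213.2°–234.7°] cycloidal, h=15: full span → s += 15 → s = 42.0000
seg 3 [234.7°–261.4°] uniform, h=29: θ=256.9° here. β=22.2, B=26.7. 29·22.2/26.7 = 24.1124 → s = 66.1124

66.1124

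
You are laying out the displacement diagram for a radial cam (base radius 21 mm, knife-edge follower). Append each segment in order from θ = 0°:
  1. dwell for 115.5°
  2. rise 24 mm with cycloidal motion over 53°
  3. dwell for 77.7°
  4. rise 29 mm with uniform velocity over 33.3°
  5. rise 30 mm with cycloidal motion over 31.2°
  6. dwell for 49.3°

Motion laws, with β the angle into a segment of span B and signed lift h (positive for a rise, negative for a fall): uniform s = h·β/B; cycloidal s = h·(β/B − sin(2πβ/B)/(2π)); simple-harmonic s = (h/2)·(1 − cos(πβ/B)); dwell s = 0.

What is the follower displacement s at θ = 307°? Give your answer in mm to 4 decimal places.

seg 1 [0°–115.5°] dwell: s stays 0.0000
seg 2 [115.5°–168.5°] cycloidal, h=24: full span → s += 24 → s = 24.0000
seg 3 [168.5°–246.2°] dwell: s stays 24.0000
seg 4 [246.2°–279.5°] uniform, h=29: full span → s += 29 → s = 53.0000
seg 5 [279.5°–310.7°] cycloidal, h=30: θ=307° here. β=27.5, B=31.2. 30·(0.8814 − sin(2π·0.8814)/(2π)) = 29.6798 → s = 82.6798

82.6798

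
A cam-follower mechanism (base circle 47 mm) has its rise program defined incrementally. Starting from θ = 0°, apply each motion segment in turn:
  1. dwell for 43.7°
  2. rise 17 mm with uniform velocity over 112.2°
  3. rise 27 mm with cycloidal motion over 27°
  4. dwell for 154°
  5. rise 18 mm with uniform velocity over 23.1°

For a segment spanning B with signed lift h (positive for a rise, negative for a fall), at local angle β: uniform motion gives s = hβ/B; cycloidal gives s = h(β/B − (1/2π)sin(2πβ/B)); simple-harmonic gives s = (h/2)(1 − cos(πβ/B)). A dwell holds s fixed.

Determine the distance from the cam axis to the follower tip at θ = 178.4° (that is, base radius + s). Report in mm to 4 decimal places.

seg 1 [0°–43.7°] dwell: s stays 0.0000
seg 2 [43.7°–155.9°] uniform, h=17: full span → s += 17 → s = 17.0000
seg 3 [155.9°–182.9°] cycloidal, h=27: θ=178.4° here. β=22.5, B=27. 27·(0.8333 − sin(2π·0.8333)/(2π)) = 26.2215 → s = 43.2215
radial distance = base radius + s = 47 + 43.2215 = 90.2215

90.2215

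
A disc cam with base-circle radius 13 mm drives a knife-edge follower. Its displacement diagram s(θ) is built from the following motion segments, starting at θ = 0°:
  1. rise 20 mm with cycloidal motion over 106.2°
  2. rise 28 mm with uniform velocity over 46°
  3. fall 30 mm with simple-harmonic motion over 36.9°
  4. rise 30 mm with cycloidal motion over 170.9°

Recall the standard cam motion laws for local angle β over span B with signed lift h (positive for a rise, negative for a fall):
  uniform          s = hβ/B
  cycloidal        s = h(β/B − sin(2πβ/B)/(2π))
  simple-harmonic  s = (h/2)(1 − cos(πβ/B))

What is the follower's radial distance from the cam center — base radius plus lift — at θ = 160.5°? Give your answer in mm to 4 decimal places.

seg 1 [0°–106.2°] cycloidal, h=20: full span → s += 20 → s = 20.0000
seg 2 [106.2°–152.2°] uniform, h=28: full span → s += 28 → s = 48.0000
seg 3 [152.2°–189.1°] simple-harmonic, h=-30: θ=160.5° here. β=8.3, B=36.9. -30/2·(1 − cos(π·0.2249)) = -3.5918 → s = 44.4082
radial distance = base radius + s = 13 + 44.4082 = 57.4082

57.4082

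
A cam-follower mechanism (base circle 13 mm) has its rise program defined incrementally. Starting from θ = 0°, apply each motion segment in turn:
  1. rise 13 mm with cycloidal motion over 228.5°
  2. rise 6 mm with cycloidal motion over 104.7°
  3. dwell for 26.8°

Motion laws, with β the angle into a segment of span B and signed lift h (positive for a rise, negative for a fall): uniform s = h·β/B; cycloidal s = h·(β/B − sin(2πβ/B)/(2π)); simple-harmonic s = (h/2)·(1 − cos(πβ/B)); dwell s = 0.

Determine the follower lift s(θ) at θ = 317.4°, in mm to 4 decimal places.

seg 1 [0°–228.5°] cycloidal, h=13: full span → s += 13 → s = 13.0000
seg 2 [228.5°–333.2°] cycloidal, h=6: θ=317.4° here. β=88.9, B=104.7. 6·(0.8491 − sin(2π·0.8491)/(2π)) = 5.8703 → s = 18.8703

18.8703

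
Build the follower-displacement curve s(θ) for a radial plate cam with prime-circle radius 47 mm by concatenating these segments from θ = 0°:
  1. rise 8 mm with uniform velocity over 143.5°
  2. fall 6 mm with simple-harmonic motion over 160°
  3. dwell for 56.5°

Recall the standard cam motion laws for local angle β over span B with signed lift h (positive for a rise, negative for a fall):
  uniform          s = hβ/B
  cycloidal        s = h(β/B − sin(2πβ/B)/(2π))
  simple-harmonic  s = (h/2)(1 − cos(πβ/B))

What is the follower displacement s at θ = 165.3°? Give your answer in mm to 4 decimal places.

seg 1 [0°–143.5°] uniform, h=8: full span → s += 8 → s = 8.0000
seg 2 [143.5°–303.5°] simple-harmonic, h=-6: θ=165.3° here. β=21.8, B=160. -6/2·(1 − cos(π·0.1363)) = -0.2707 → s = 7.7293

7.7293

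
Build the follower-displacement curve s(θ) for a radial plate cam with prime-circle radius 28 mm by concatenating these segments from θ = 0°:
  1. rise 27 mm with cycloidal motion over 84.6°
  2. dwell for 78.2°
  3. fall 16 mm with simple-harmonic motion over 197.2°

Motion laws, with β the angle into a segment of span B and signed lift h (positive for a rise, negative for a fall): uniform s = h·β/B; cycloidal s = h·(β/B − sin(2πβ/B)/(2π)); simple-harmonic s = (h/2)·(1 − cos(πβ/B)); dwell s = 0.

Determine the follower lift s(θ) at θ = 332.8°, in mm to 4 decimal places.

seg 1 [0°–84.6°] cycloidal, h=27: full span → s += 27 → s = 27.0000
seg 2 [84.6°–162.8°] dwell: s stays 27.0000
seg 3 [162.8°–360°] simple-harmonic, h=-16: θ=332.8° here. β=170, B=197.2. -16/2·(1 − cos(π·0.8621)) = -15.2606 → s = 11.7394

11.7394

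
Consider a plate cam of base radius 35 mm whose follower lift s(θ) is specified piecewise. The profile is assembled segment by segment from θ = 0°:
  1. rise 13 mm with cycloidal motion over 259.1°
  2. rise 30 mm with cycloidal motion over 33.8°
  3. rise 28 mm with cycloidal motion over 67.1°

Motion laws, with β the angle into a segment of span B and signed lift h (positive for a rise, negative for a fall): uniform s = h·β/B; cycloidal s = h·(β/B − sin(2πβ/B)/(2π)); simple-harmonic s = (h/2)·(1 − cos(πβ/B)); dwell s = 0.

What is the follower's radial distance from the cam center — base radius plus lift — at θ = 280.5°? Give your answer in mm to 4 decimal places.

seg 1 [0°–259.1°] cycloidal, h=13: full span → s += 13 → s = 13.0000
seg 2 [259.1°–292.9°] cycloidal, h=30: θ=280.5° here. β=21.4, B=33.8. 30·(0.6331 − sin(2π·0.6331)/(2π)) = 22.5384 → s = 35.5384
radial distance = base radius + s = 35 + 35.5384 = 70.5384

70.5384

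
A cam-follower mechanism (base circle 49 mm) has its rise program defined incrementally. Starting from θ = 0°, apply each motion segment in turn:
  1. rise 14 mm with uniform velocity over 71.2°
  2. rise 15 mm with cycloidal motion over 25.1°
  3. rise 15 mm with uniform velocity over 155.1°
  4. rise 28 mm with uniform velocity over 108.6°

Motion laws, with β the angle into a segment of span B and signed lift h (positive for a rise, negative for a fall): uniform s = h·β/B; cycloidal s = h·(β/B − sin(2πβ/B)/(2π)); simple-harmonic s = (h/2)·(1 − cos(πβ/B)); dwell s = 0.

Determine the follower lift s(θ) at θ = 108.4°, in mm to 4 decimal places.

seg 1 [0°–71.2°] uniform, h=14: full span → s += 14 → s = 14.0000
seg 2 [71.2°–96.3°] cycloidal, h=15: full span → s += 15 → s = 29.0000
seg 3 [96.3°–251.4°] uniform, h=15: θ=108.4° here. β=12.1, B=155.1. 15·12.1/155.1 = 1.1702 → s = 30.1702

30.1702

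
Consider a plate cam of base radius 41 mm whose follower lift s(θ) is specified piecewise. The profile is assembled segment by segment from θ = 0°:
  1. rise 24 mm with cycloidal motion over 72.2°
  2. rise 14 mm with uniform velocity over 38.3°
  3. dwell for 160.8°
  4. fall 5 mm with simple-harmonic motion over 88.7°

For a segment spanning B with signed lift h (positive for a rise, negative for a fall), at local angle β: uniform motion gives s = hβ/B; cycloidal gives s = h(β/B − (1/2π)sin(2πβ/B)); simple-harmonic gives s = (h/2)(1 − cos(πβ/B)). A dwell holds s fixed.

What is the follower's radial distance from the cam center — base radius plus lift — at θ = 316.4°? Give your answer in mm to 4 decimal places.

seg 1 [0°–72.2°] cycloidal, h=24: full span → s += 24 → s = 24.0000
seg 2 [72.2°–110.5°] uniform, h=14: full span → s += 14 → s = 38.0000
seg 3 [110.5°–271.3°] dwell: s stays 38.0000
seg 4 [271.3°–360°] simple-harmonic, h=-5: θ=316.4° here. β=45.1, B=88.7. -5/2·(1 − cos(π·0.5085)) = -2.5664 → s = 35.4336
radial distance = base radius + s = 41 + 35.4336 = 76.4336

76.4336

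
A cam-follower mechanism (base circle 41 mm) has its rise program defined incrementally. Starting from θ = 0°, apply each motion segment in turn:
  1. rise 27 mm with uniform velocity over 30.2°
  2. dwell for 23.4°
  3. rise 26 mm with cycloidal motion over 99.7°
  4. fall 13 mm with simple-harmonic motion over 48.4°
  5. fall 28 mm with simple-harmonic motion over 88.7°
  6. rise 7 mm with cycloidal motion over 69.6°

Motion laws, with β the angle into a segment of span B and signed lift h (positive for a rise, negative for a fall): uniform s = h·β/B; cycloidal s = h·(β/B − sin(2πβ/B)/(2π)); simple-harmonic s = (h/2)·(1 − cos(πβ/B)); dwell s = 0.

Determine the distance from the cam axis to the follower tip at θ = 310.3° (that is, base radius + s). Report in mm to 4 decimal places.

seg 1 [0°–30.2°] uniform, h=27: full span → s += 27 → s = 27.0000
seg 2 [30.2°–53.6°] dwell: s stays 27.0000
seg 3 [53.6°–153.3°] cycloidal, h=26: full span → s += 26 → s = 53.0000
seg 4 [153.3°–201.7°] simple-harmonic, h=-13: full span → s += -13 → s = 40.0000
seg 5 [201.7°–290.4°] simple-harmonic, h=-28: full span → s += -28 → s = 12.0000
seg 6 [290.4°–360°] cycloidal, h=7: θ=310.3° here. β=19.9, B=69.6. 7·(0.2859 − sin(2π·0.2859)/(2π)) = 0.9156 → s = 12.9156
radial distance = base radius + s = 41 + 12.9156 = 53.9156

53.9156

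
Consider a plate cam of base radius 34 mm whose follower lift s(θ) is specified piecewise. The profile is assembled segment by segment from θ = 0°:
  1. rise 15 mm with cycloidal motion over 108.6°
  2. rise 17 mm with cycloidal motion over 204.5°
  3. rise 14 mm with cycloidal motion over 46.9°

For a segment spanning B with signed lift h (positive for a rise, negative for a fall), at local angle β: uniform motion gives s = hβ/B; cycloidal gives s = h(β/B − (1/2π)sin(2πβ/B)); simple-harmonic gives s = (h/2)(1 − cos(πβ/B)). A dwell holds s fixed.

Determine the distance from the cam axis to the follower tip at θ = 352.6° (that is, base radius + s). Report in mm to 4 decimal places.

seg 1 [0°–108.6°] cycloidal, h=15: full span → s += 15 → s = 15.0000
seg 2 [108.6°–313.1°] cycloidal, h=17: full span → s += 17 → s = 32.0000
seg 3 [313.1°–360°] cycloidal, h=14: θ=352.6° here. β=39.5, B=46.9. 14·(0.8422 − sin(2π·0.8422)/(2π)) = 13.6555 → s = 45.6555
radial distance = base radius + s = 34 + 45.6555 = 79.6555

79.6555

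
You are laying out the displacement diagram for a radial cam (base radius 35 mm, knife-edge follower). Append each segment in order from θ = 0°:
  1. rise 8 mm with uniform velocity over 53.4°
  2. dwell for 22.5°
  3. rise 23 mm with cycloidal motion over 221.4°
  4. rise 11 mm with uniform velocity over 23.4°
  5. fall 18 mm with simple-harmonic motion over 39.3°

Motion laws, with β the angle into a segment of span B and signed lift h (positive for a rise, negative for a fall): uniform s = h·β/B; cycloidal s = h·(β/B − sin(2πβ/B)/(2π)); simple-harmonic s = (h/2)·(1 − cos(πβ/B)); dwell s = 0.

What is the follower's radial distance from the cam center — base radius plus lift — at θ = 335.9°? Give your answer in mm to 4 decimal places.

seg 1 [0°–53.4°] uniform, h=8: full span → s += 8 → s = 8.0000
seg 2 [53.4°–75.9°] dwell: s stays 8.0000
seg 3 [75.9°–297.3°] cycloidal, h=23: full span → s += 23 → s = 31.0000
seg 4 [297.3°–320.7°] uniform, h=11: full span → s += 11 → s = 42.0000
seg 5 [320.7°–360°] simple-harmonic, h=-18: θ=335.9° here. β=15.2, B=39.3. -18/2·(1 − cos(π·0.3868)) = -5.8655 → s = 36.1345
radial distance = base radius + s = 35 + 36.1345 = 71.1345

71.1345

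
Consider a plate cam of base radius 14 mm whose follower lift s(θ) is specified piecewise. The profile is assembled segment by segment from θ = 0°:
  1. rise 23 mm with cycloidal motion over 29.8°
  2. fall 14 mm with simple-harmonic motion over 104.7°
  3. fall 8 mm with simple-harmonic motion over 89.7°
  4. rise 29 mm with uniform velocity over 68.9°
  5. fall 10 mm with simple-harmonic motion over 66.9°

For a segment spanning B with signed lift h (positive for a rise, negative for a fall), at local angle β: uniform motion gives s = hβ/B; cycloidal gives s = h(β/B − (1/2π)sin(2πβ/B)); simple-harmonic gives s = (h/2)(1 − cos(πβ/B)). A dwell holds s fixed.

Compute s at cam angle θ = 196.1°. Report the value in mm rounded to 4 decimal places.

seg 1 [0°–29.8°] cycloidal, h=23: full span → s += 23 → s = 23.0000
seg 2 [29.8°–134.5°] simple-harmonic, h=-14: full span → s += -14 → s = 9.0000
seg 3 [134.5°–224.2°] simple-harmonic, h=-8: θ=196.1° here. β=61.6, B=89.7. -8/2·(1 − cos(π·0.6867)) = -6.2143 → s = 2.7857

2.7857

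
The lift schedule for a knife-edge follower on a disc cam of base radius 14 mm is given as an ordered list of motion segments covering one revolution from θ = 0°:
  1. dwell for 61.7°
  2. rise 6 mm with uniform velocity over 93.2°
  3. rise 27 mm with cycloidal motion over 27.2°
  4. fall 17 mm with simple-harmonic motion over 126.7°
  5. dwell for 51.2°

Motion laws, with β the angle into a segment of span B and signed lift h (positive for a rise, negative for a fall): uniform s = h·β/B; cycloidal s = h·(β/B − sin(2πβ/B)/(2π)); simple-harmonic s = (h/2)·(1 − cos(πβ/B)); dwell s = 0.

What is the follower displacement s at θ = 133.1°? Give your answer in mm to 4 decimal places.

seg 1 [0°–61.7°] dwell: s stays 0.0000
seg 2 [61.7°–154.9°] uniform, h=6: θ=133.1° here. β=71.4, B=93.2. 6·71.4/93.2 = 4.5966 → s = 4.5966

4.5966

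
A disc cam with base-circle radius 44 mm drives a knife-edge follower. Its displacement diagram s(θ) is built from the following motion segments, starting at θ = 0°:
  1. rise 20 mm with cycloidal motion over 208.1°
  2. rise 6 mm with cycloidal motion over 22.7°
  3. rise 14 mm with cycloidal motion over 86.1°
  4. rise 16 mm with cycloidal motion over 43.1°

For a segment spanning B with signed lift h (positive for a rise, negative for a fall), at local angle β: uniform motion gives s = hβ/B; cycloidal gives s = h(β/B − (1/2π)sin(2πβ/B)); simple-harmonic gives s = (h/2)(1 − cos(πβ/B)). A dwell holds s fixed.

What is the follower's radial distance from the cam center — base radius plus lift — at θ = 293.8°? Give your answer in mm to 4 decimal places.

seg 1 [0°–208.1°] cycloidal, h=20: full span → s += 20 → s = 20.0000
seg 2 [208.1°–230.8°] cycloidal, h=6: full span → s += 6 → s = 26.0000
seg 3 [230.8°–316.9°] cycloidal, h=14: θ=293.8° here. β=63, B=86.1. 14·(0.7317 − sin(2π·0.7317)/(2π)) = 12.4574 → s = 38.4574
radial distance = base radius + s = 44 + 38.4574 = 82.4574

82.4574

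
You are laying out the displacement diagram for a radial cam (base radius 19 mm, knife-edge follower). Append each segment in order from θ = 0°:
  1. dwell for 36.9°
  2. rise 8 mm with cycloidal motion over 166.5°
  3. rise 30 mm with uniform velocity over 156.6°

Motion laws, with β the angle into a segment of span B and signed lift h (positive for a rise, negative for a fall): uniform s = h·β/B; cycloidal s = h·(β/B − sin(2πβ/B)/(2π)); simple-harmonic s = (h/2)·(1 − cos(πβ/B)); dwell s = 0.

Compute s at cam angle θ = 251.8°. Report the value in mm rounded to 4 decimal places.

seg 1 [0°–36.9°] dwell: s stays 0.0000
seg 2 [36.9°–203.4°] cycloidal, h=8: full span → s += 8 → s = 8.0000
seg 3 [203.4°–360°] uniform, h=30: θ=251.8° here. β=48.4, B=156.6. 30·48.4/156.6 = 9.2720 → s = 17.2720

17.2720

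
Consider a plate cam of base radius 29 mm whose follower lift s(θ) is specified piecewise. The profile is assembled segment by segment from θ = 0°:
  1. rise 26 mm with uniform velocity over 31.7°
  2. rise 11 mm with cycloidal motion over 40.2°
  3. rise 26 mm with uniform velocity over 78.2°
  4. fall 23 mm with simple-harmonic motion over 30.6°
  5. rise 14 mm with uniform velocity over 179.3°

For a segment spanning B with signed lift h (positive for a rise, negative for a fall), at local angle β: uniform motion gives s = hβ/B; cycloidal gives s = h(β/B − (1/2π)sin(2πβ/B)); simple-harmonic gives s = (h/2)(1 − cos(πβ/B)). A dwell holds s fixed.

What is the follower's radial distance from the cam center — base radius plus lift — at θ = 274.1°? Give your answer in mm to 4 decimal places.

seg 1 [0°–31.7°] uniform, h=26: full span → s += 26 → s = 26.0000
seg 2 [31.7°–71.9°] cycloidal, h=11: full span → s += 11 → s = 37.0000
seg 3 [71.9°–150.1°] uniform, h=26: full span → s += 26 → s = 63.0000
seg 4 [150.1°–180.7°] simple-harmonic, h=-23: full span → s += -23 → s = 40.0000
seg 5 [180.7°–360°] uniform, h=14: θ=274.1° here. β=93.4, B=179.3. 14·93.4/179.3 = 7.2928 → s = 47.2928
radial distance = base radius + s = 29 + 47.2928 = 76.2928

76.2928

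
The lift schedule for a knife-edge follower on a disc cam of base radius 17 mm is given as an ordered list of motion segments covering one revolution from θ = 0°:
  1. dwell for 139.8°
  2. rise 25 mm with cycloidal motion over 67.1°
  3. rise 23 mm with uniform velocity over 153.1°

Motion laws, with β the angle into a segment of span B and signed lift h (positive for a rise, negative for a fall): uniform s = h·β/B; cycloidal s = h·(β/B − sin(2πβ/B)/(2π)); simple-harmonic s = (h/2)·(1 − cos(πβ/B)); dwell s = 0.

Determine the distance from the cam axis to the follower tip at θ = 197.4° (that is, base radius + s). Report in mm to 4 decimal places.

seg 1 [0°–139.8°] dwell: s stays 0.0000
seg 2 [139.8°–206.9°] cycloidal, h=25: θ=197.4° here. β=57.6, B=67.1. 25·(0.8584 − sin(2π·0.8584)/(2π)) = 24.5513 → s = 24.5513
radial distance = base radius + s = 17 + 24.5513 = 41.5513

41.5513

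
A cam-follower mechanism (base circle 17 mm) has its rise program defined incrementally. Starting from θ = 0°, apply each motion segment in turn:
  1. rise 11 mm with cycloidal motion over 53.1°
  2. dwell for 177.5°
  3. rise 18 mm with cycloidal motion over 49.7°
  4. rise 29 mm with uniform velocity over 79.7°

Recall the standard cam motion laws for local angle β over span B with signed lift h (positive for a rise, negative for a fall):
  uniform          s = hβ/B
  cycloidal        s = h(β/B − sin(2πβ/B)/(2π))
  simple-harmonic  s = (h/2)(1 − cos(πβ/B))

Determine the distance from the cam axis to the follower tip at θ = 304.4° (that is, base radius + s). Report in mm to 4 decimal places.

seg 1 [0°–53.1°] cycloidal, h=11: full span → s += 11 → s = 11.0000
seg 2 [53.1°–230.6°] dwell: s stays 11.0000
seg 3 [230.6°–280.3°] cycloidal, h=18: full span → s += 18 → s = 29.0000
seg 4 [280.3°–360°] uniform, h=29: θ=304.4° here. β=24.1, B=79.7. 29·24.1/79.7 = 8.7691 → s = 37.7691
radial distance = base radius + s = 17 + 37.7691 = 54.7691

54.7691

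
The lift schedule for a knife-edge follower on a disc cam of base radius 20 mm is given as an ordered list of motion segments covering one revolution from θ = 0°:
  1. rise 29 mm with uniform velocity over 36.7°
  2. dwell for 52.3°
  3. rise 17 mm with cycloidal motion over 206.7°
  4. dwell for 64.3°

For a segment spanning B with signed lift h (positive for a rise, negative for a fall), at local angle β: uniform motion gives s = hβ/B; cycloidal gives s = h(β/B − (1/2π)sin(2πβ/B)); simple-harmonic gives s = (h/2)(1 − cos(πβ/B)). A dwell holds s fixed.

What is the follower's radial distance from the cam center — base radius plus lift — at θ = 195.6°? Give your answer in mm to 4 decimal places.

seg 1 [0°–36.7°] uniform, h=29: full span → s += 29 → s = 29.0000
seg 2 [36.7°–89°] dwell: s stays 29.0000
seg 3 [89°–295.7°] cycloidal, h=17: θ=195.6° here. β=106.6, B=206.7. 17·(0.5157 − sin(2π·0.5157)/(2π)) = 9.0342 → s = 38.0342
radial distance = base radius + s = 20 + 38.0342 = 58.0342

58.0342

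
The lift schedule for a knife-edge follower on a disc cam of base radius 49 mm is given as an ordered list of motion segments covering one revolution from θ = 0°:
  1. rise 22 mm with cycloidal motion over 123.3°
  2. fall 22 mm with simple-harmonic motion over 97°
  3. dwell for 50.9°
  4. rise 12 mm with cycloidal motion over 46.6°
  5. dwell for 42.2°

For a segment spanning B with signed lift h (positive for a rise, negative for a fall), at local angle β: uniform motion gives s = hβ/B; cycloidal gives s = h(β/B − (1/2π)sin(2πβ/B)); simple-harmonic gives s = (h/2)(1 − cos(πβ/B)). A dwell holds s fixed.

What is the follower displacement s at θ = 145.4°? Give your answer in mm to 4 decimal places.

seg 1 [0°–123.3°] cycloidal, h=22: full span → s += 22 → s = 22.0000
seg 2 [123.3°–220.3°] simple-harmonic, h=-22: θ=145.4° here. β=22.1, B=97. -22/2·(1 − cos(π·0.2278)) = -2.6995 → s = 19.3005

19.3005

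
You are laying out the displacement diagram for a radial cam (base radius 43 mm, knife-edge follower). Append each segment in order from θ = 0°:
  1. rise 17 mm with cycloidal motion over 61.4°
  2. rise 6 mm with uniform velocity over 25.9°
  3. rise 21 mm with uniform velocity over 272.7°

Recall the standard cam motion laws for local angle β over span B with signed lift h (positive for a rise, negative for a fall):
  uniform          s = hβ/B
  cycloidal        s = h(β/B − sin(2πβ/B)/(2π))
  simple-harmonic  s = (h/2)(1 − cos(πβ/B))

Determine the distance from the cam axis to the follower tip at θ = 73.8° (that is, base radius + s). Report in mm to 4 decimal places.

seg 1 [0°–61.4°] cycloidal, h=17: full span → s += 17 → s = 17.0000
seg 2 [61.4°–87.3°] uniform, h=6: θ=73.8° here. β=12.4, B=25.9. 6·12.4/25.9 = 2.8726 → s = 19.8726
radial distance = base radius + s = 43 + 19.8726 = 62.8726

62.8726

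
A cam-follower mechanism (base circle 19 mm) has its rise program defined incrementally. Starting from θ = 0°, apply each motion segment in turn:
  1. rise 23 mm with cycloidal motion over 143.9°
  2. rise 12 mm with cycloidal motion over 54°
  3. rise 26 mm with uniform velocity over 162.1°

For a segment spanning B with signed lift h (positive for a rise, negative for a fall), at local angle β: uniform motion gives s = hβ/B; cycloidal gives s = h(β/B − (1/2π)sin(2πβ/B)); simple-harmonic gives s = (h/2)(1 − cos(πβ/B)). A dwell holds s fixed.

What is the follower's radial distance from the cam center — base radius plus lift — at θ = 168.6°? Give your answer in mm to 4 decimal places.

seg 1 [0°–143.9°] cycloidal, h=23: full span → s += 23 → s = 23.0000
seg 2 [143.9°–197.9°] cycloidal, h=12: θ=168.6° here. β=24.7, B=54. 12·(0.4574 − sin(2π·0.4574)/(2π)) = 4.9839 → s = 27.9839
radial distance = base radius + s = 19 + 27.9839 = 46.9839

46.9839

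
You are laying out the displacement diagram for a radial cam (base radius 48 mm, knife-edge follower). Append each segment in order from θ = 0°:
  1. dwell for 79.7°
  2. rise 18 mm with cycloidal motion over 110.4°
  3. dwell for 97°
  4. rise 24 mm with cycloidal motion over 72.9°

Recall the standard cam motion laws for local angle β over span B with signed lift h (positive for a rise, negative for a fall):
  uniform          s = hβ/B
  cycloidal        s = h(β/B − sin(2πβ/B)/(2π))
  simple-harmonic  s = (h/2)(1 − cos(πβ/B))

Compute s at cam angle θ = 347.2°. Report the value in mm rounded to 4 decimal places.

seg 1 [0°–79.7°] dwell: s stays 0.0000
seg 2 [79.7°–190.1°] cycloidal, h=18: full span → s += 18 → s = 18.0000
seg 3 [190.1°–287.1°] dwell: s stays 18.0000
seg 4 [287.1°–360°] cycloidal, h=24: θ=347.2° here. β=60.1, B=72.9. 24·(0.8244 − sin(2π·0.8244)/(2π)) = 23.1957 → s = 41.1957

41.1957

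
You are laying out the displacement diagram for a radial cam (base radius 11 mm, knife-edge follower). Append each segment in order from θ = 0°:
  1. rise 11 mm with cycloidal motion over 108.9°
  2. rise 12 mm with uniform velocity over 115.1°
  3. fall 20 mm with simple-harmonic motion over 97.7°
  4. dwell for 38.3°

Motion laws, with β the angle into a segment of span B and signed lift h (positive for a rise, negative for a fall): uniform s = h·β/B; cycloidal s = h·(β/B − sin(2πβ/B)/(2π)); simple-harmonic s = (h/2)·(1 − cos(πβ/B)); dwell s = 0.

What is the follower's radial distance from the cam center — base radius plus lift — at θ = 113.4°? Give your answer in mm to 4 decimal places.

seg 1 [0°–108.9°] cycloidal, h=11: full span → s += 11 → s = 11.0000
seg 2 [108.9°–224°] uniform, h=12: θ=113.4° here. β=4.5, B=115.1. 12·4.5/115.1 = 0.4692 → s = 11.4692
radial distance = base radius + s = 11 + 11.4692 = 22.4692

22.4692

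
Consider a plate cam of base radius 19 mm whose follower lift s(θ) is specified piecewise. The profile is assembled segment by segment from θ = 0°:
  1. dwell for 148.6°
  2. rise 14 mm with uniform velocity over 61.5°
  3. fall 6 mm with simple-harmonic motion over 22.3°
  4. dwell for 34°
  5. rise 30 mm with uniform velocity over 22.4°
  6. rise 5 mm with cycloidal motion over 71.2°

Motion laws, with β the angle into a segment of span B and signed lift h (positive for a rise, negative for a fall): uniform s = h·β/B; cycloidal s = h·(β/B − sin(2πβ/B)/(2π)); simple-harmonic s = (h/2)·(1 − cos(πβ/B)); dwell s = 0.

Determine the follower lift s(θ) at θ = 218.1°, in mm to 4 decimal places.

seg 1 [0°–148.6°] dwell: s stays 0.0000
seg 2 [148.6°–210.1°] uniform, h=14: full span → s += 14 → s = 14.0000
seg 3 [210.1°–232.4°] simple-harmonic, h=-6: θ=218.1° here. β=8, B=22.3. -6/2·(1 − cos(π·0.3587)) = -1.7120 → s = 12.2880

12.2880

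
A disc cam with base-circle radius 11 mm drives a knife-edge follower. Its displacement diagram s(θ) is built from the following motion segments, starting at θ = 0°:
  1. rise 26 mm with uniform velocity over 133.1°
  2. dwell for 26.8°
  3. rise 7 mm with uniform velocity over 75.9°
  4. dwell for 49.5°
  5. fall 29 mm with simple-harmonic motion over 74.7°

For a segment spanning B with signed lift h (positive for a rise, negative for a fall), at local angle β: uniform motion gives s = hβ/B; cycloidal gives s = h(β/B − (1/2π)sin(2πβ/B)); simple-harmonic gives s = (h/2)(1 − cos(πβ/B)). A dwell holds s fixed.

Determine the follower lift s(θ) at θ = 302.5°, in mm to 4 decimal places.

seg 1 [0°–133.1°] uniform, h=26: full span → s += 26 → s = 26.0000
seg 2 [133.1°–159.9°] dwell: s stays 26.0000
seg 3 [159.9°–235.8°] uniform, h=7: full span → s += 7 → s = 33.0000
seg 4 [235.8°–285.3°] dwell: s stays 33.0000
seg 5 [285.3°–360°] simple-harmonic, h=-29: θ=302.5° here. β=17.2, B=74.7. -29/2·(1 − cos(π·0.2303)) = -3.6311 → s = 29.3689

29.3689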